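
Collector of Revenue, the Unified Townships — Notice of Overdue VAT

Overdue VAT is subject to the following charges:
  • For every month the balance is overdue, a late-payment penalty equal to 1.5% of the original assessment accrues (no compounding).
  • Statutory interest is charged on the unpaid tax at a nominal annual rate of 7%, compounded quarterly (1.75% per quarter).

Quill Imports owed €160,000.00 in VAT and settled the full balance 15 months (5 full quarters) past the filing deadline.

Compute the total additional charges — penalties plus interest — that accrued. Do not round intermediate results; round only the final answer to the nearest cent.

Late-payment penalty: 15 × 1.5% × €160,000.00 = €36,000.00
Interest: €160,000.00 × ((1 + 0.0175)^5 − 1) = €160,000.00 × 0.0906166… = €14,498.6503…
Penalties + interest = €36,000.0000 + €14,498.6503… = €50,498.65

€50,498.65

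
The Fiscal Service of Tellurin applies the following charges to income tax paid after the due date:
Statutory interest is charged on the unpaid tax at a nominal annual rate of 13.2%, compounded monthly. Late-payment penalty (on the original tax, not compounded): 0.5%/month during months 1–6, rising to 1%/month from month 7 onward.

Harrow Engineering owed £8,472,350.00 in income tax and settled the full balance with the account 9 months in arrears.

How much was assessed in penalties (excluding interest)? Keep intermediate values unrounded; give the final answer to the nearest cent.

Penalty, months 1–6: 6 × 0.5% × £8,472,350.00 = £254,170.50
Penalty, months 7–9: 3 × 1% × £8,472,350.00 = £254,170.50
Total penalty = £254,170.50 + £254,170.50 = £508,341.00

£508,341.00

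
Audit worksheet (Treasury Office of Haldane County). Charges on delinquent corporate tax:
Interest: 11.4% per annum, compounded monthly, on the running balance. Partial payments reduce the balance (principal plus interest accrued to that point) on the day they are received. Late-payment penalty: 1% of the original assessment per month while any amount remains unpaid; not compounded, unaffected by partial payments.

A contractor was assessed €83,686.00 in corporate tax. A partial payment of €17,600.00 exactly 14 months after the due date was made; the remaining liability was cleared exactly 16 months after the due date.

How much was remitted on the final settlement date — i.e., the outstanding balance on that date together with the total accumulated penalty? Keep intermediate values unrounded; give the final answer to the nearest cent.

Monthly rate = 11.4% ÷ 12 = 0.95%
Balance at month 14: €83,686.0000 × (1 + 0.0095)^14 = €95,530.3428…
After €17,600.00 payment: €95,530.3428… − €17,600.00 = €77,930.3428…
Balance at month 16: €77,930.3428… × (1 + 0.0095)^2 = €79,418.0525…
Penalty: 16 × 1% × €83,686.00 = €13,389.76
Final settlement = outstanding balance + penalty = €79,418.0525… + €13,389.76 = €92,807.81

€92,807.81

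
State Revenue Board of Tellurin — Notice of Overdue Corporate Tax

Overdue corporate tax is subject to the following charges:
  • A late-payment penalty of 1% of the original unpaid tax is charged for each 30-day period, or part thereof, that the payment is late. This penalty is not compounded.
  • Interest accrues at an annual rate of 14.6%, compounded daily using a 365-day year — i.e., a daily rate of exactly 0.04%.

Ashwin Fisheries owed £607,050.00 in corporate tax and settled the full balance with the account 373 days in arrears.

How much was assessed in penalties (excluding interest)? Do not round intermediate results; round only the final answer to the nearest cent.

Penalty periods: ⌈373/30⌉ = 13; penalty = 13 × 1% × £607,050.00 = £78,916.50

£78,916.50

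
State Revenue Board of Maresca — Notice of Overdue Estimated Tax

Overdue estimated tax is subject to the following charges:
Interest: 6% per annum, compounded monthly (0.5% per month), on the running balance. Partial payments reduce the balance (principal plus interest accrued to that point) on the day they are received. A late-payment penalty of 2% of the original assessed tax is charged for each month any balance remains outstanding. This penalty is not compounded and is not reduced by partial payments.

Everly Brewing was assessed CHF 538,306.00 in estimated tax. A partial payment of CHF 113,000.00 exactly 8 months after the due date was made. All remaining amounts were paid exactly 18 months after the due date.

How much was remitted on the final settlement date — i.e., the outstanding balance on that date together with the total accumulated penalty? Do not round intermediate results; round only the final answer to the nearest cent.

Balance at month 8: CHF 538,306.0000 × (1 + 0.005)^8 = CHF 560,218.8460…
After CHF 113,000.00 payment: CHF 560,218.8460… − CHF 113,000.00 = CHF 447,218.8460…
Balance at month 18: CHF 447,218.8460… × (1 + 0.005)^10 = CHF 470,089.6768…
Penalty: 18 × 2% × CHF 538,306.00 = CHF 193,790.16
Final settlement = outstanding balance + penalty = CHF 470,089.6768… + CHF 193,790.16 = CHF 663,879.84

CHF 663,879.84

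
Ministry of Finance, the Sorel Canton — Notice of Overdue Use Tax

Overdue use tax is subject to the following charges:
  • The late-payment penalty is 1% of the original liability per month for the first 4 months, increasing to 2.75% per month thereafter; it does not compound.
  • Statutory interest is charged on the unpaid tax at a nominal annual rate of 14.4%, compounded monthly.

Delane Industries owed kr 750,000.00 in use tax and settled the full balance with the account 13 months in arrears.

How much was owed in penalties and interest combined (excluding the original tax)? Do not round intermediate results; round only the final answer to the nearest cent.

Penalty, months 1–4: 4 × 1% × kr 750,000.00 = kr 30,000.00
Penalty, months 5–13: 9 × 2.75% × kr 750,000.00 = kr 185,625.00
Interest (14.4%/yr ÷ 12 = 1.2%/month): kr 750,000.00 × ((1 + 0.012)^13 − 1) = kr 125,806.0198…
Penalties + interest = kr 215,625.0000 + kr 125,806.0198… = kr 341,431.02

kr 341,431.02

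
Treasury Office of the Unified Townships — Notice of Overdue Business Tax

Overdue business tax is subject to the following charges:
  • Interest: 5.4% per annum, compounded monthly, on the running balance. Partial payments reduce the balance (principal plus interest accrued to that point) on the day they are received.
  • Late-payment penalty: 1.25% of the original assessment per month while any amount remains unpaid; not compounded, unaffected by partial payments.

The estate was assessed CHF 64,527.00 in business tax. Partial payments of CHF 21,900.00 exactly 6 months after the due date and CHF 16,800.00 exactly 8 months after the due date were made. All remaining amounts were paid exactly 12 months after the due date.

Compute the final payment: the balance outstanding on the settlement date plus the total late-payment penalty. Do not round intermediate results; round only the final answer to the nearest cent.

Monthly rate = 5.4% ÷ 12 = 0.45%
Balance at month 6: CHF 64,527.0000 × (1 + 0.0045)^6 = CHF 66,288.9471…
After CHF 21,900.00 payment: CHF 66,288.9471… − CHF 21,900.00 = CHF 44,388.9471…
Balance at month 8: CHF 44,388.9471… × (1 + 0.0045)^2 = CHF 44,789.3465…
After CHF 16,800.00 payment: CHF 44,789.3465… − CHF 16,800.00 = CHF 27,989.3465…
Balance at month 12: CHF 27,989.3465… × (1 + 0.0045)^4 = CHF 28,496.5656…
Penalty: 12 × 1.25% × CHF 64,527.00 = CHF 9,679.05
Final settlement = outstanding balance + penalty = CHF 28,496.5656… + CHF 9,679.05 = CHF 38,175.62

CHF 38,175.62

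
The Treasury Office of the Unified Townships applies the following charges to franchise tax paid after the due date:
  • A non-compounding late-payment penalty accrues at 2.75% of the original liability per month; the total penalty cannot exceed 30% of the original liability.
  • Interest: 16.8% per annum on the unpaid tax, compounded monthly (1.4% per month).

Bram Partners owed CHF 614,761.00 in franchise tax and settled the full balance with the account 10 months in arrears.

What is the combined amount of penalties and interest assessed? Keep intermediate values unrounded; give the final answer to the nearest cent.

Penalty: 10 × 2.75% × CHF 614,761.00 = CHF 169,059.28… (below the 30% cap of CHF 184,428.30)
Interest: CHF 614,761.00 × ((1 + 0.014)^10 − 1) = CHF 614,761.00 × 0.1491575… = CHF 91,696.2043…
Penalties + interest = CHF 169,059.2750 + CHF 91,696.2043… = CHF 260,755.48

CHF 260,755.48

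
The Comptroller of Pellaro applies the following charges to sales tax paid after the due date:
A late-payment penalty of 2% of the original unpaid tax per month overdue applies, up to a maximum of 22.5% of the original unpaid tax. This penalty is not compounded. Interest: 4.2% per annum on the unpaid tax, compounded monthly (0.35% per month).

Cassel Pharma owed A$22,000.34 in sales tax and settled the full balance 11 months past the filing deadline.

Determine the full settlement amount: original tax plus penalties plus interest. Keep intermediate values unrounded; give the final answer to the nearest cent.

A$27,702.41

Penalty: 11 × 2% × A$22,000.34 = A$4,840.07… (below the 22.5% cap of A$4,950.08…)
Interest: A$22,000.34 × ((1 + 0.0035)^11 − 1) = A$22,000.34 × 0.0391809… = A$861.9926…
Total = A$22,000.34 + A$4,840.0748 + A$861.9926… = A$27,702.41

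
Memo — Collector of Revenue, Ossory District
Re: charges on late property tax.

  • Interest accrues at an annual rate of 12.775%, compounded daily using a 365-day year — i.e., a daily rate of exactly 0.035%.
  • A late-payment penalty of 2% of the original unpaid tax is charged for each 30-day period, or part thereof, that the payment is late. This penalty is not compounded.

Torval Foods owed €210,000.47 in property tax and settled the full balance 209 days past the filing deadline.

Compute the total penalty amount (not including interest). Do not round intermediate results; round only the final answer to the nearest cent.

€29,400.07

Penalty periods: ⌈209/30⌉ = 7; penalty = 7 × 2% × €210,000.47 = €29,400.07…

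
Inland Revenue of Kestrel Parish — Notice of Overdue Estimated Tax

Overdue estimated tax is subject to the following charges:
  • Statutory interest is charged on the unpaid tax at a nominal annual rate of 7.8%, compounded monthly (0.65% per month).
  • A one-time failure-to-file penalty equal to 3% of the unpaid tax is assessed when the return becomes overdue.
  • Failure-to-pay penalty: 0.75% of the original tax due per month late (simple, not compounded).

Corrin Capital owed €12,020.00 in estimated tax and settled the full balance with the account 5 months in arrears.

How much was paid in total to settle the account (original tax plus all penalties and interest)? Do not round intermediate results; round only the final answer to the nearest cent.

Failure-to-file penalty: 3% × €12,020.00 = €360.60
Failure-to-pay penalty: 5 × 0.75% × €12,020.00 = €450.75
Interest: €12,020.00 × ((1 + 0.0065)^5 − 1) = €12,020.00 × 0.0329253… = €395.7616…
Total = €12,020.00 + €811.3500 + €395.7616… = €13,227.11

€13,227.11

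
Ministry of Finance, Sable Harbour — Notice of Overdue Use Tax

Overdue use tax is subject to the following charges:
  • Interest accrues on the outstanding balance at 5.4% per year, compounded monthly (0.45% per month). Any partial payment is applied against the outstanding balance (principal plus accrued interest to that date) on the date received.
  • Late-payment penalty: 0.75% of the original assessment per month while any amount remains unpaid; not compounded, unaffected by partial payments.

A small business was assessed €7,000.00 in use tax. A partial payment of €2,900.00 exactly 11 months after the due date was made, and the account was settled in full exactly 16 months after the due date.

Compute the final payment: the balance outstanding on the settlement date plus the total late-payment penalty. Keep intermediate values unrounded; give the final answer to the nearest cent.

€5,395.53

Balance at month 11: €7,000.0000 × (1 + 0.0045)^11 = €7,354.4025…
After €2,900.00 payment: €7,354.4025… − €2,900.00 = €4,454.4025…
Balance at month 16: €4,454.4025… × (1 + 0.0045)^5 = €4,555.5326…
Penalty: 16 × 0.75% × €7,000.00 = €840.00
Final settlement = outstanding balance + penalty = €4,555.5326… + €840.00 = €5,395.53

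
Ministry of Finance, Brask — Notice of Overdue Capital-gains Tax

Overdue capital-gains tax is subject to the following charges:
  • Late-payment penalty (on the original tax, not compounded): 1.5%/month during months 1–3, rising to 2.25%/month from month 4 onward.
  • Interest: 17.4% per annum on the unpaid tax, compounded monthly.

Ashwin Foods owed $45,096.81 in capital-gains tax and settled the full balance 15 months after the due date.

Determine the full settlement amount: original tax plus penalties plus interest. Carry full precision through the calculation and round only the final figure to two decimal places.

Penalty, months 1–3: 3 × 1.5% × $45,096.81 = $2,029.36…
Penalty, months 4–15: 12 × 2.25% × $45,096.81 = $12,176.14…
Interest (17.4%/yr ÷ 12 = 1.45%/month): $45,096.81 × ((1 + 0.0145)^15 − 1) = $10,869.4896…
Total = $45,096.81 + $14,205.4952… + $10,869.4896… = $70,171.79

$70,171.79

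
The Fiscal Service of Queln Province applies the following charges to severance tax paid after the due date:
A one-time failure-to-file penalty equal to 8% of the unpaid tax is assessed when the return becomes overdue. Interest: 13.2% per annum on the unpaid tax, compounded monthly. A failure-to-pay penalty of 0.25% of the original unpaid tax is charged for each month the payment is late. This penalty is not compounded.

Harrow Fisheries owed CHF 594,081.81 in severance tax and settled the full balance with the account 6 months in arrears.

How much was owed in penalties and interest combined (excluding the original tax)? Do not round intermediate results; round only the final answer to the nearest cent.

Failure-to-file penalty: 8% × CHF 594,081.81 = CHF 47,526.54…
Failure-to-pay penalty = 0.25% × CHF 594,081.81 × 6 mo = CHF 8,911.23…
Interest (13.2%/yr ÷ 12 = 1.1%/month): CHF 594,081.81 × ((1 + 0.011)^6 − 1) = CHF 40,303.6034…
Penalties + interest = CHF 56,437.7720… + CHF 40,303.6034… = CHF 96,741.38

CHF 96,741.38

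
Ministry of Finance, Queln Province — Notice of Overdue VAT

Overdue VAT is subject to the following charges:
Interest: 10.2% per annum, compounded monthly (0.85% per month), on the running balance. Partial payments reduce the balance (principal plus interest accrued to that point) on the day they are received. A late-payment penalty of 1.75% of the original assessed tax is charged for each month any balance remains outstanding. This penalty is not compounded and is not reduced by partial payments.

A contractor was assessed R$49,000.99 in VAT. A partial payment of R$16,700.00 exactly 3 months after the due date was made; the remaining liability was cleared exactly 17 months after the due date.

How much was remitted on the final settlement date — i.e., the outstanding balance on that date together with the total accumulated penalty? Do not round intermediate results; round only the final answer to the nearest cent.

Balance at month 3: R$49,000.9900 × (1 + 0.0085)^3 = R$50,261.1663…
After R$16,700.00 payment: R$50,261.1663… − R$16,700.00 = R$33,561.1663…
Balance at month 17: R$33,561.1663… × (1 + 0.0085)^14 = R$37,783.2821…
Penalty: 17 × 1.75% × R$49,000.99 = R$14,577.79…
Final settlement = outstanding balance + penalty = R$37,783.2821… + R$14,577.79… = R$52,361.08

R$52,361.08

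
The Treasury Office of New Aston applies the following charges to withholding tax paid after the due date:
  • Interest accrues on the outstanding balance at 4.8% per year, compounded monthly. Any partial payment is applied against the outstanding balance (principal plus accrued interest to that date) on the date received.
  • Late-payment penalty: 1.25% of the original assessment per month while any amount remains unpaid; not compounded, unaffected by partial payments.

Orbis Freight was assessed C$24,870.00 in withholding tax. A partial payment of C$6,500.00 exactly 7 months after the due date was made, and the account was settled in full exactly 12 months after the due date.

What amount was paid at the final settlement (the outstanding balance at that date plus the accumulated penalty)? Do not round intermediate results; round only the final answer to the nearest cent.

Monthly rate = 4.8% ÷ 12 = 0.4%
Balance at month 7: C$24,870.0000 × (1 + 0.004)^7 = C$25,574.7723…
After C$6,500.00 payment: C$25,574.7723… − C$6,500.00 = C$19,074.7723…
Balance at month 12: C$19,074.7723… × (1 + 0.004)^5 = C$19,459.3319…
Penalty: 12 × 1.25% × C$24,870.00 = C$3,730.50
Final settlement = outstanding balance + penalty = C$19,459.3319… + C$3,730.50 = C$23,189.83

C$23,189.83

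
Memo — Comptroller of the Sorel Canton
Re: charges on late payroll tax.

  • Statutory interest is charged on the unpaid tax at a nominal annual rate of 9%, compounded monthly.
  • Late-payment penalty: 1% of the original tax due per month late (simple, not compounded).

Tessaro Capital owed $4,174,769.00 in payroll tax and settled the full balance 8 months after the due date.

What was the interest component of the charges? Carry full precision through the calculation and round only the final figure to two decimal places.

Interest (9%/yr ÷ 12 = 0.75%/month): $4,174,769.00 × ((1 + 0.0075)^8 − 1) = $257,160.9603…

$257,160.96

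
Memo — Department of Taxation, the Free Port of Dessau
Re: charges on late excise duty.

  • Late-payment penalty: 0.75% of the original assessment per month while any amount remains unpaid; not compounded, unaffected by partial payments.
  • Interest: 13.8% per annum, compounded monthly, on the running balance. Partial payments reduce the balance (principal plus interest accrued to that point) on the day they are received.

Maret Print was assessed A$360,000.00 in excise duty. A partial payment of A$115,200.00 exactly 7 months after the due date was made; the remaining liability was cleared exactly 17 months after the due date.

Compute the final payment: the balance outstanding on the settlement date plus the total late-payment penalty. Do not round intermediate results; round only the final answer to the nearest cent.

Monthly rate = 13.8% ÷ 12 = 1.15%
Balance at month 7: A$360,000.0000 × (1 + 0.0115)^7 = A$389,999.1949…
After A$115,200.00 payment: A$389,999.1949… − A$115,200.00 = A$274,799.1949…
Balance at month 17: A$274,799.1949… × (1 + 0.0115)^10 = A$308,087.6767…
Penalty: 17 × 0.75% × A$360,000.00 = A$45,900.00
Final settlement = outstanding balance + penalty = A$308,087.6767… + A$45,900.00 = A$353,987.68

A$353,987.68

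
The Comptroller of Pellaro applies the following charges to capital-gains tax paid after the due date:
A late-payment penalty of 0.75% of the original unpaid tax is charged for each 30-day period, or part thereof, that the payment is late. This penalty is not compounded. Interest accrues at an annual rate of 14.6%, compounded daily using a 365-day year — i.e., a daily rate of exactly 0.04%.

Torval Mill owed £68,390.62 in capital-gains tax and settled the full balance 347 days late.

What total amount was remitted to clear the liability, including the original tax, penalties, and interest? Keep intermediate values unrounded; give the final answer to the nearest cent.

£84,726.57

Penalty periods: ⌈347/30⌉ = 12; penalty = 12 × 0.75% × £68,390.62 = £6,155.16…
Interest: £68,390.62 × ((1 + 0.0004)^347 − 1) = £68,390.62 × 0.14886241… = £10,180.7928…
Total = £68,390.62 + £6,155.1558 + £10,180.7928… = £84,726.57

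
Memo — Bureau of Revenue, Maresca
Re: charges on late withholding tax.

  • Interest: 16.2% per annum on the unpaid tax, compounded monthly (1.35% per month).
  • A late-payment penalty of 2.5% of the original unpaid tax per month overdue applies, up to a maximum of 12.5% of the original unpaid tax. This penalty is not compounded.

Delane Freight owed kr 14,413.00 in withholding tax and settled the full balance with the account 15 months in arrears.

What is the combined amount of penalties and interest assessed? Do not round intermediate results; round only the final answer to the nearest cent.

Penalty (uncapped): 15 × 2.5% × kr 14,413.00 = kr 5,404.88…; cap = 12.5% × kr 14,413.00 = kr 1,801.63… → penalty = kr 1,801.63…
Interest: kr 14,413.00 × ((1 + 0.0135)^15 − 1) = kr 14,413.00 × 0.2228024… = kr 3,211.2515…
Penalties + interest = kr 1,801.6250 + kr 3,211.2515… = kr 5,012.88

kr 5,012.88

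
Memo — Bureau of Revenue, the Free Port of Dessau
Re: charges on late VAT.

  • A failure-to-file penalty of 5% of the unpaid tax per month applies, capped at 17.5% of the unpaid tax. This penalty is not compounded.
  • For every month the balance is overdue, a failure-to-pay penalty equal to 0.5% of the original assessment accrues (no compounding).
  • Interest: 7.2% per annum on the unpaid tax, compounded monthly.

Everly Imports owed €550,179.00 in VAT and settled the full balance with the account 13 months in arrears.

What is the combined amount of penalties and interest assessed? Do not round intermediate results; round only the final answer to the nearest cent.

Failure-to-file: 13 × 5% × €550,179.00 = €357,616.35, capped at 17.5% × €550,179.00 = €96,281.33…
Failure-to-pay penalty: 13 × 0.5% × €550,179.00 = €35,761.64…
Interest (7.2%/yr ÷ 12 = 0.6%/month): €550,179.00 × ((1 + 0.006)^13 − 1) = €44,493.3679…
Penalties + interest = €132,042.9600 + €44,493.3679… = €176,536.33

€176,536.33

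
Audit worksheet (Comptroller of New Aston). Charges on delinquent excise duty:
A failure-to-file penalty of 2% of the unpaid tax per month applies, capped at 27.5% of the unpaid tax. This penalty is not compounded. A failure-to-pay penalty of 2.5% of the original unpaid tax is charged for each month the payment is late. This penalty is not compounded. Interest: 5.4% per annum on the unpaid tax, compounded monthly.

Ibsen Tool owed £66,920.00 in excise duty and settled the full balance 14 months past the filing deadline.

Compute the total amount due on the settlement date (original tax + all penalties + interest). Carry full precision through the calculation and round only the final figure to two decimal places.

£113,086.52

Failure-to-file: 14 × 2% × £66,920.00 = £18,737.60, capped at 27.5% × £66,920.00 = £18,403.00
Failure-to-pay penalty = 2.5% × £66,920.00 × 14 mo = £23,422.00
Interest (5.4%/yr ÷ 12 = 0.45%/month): £66,920.00 × ((1 + 0.0045)^14 − 1) = £4,341.5243…
Total = £66,920.00 + £41,825.0000 + £4,341.5243… = £113,086.52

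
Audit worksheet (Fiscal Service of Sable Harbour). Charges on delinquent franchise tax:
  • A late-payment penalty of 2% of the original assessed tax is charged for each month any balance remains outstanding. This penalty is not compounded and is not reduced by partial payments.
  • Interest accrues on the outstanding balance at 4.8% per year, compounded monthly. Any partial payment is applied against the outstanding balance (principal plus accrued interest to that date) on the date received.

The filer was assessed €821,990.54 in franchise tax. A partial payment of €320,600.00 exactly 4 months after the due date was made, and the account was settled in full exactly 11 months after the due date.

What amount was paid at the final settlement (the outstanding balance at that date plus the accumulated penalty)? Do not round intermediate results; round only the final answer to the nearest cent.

Monthly rate = 4.8% ÷ 12 = 0.4%
Balance at month 4: €821,990.5400 × (1 + 0.004)^4 = €835,221.5104…
After €320,600.00 payment: €835,221.5104… − €320,600.00 = €514,621.5104…
Balance at month 11: €514,621.5104… × (1 + 0.004)^7 = €529,204.9829…
Penalty: 11 × 2% × €821,990.54 = €180,837.92…
Final settlement = outstanding balance + penalty = €529,204.9829… + €180,837.92… = €710,042.90

€710,042.90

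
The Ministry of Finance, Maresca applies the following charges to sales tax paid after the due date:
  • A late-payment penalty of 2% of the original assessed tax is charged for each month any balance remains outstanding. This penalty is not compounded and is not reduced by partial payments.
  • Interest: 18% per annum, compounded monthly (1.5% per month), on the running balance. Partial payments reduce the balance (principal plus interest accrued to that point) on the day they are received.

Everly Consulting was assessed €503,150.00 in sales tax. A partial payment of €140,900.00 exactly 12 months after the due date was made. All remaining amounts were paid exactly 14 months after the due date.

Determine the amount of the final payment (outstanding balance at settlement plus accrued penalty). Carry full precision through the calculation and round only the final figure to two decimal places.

€615,481.19

Balance at month 12: €503,150.0000 × (1 + 0.015)^12 = €601,575.2830…
After €140,900.00 payment: €601,575.2830… − €140,900.00 = €460,675.2830…
Balance at month 14: €460,675.2830… × (1 + 0.015)^2 = €474,599.1934…
Penalty: 14 × 2% × €503,150.00 = €140,882.00
Final settlement = outstanding balance + penalty = €474,599.1934… + €140,882.00 = €615,481.19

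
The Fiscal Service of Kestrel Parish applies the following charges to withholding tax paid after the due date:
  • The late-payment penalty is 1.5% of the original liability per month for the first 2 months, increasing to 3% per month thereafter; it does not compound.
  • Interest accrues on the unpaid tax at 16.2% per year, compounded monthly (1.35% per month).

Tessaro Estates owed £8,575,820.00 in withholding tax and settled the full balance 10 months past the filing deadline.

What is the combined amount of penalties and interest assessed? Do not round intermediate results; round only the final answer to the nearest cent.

Penalty, months 1–2: 2 × 1.5% × £8,575,820.00 = £257,274.60
Penalty, months 3–10: 8 × 3% × £8,575,820.00 = £2,058,196.80
Interest: £8,575,820.00 × ((1 + 0.0135)^10 − 1) = £8,575,820.00 × 0.1435036… = £1,230,660.9095…
Penalties + interest = £2,315,471.4000 + £1,230,660.9095… = £3,546,132.31

£3,546,132.31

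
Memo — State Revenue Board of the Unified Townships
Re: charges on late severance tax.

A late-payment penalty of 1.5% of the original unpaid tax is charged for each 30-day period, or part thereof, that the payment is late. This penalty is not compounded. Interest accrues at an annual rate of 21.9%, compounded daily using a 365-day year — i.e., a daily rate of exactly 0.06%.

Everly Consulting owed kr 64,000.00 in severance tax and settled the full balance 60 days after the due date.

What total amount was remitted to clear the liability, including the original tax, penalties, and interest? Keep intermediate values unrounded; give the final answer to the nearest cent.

Penalty periods: ⌈60/30⌉ = 2; penalty = 2 × 1.5% × kr 64,000.00 = kr 1,920.00
Interest: kr 64,000.00 × ((1 + 0.0006)^60 − 1) = kr 64,000.00 × 0.03664466… = kr 2,345.2579…
Total = kr 64,000.00 + kr 1,920.0000 + kr 2,345.2579… = kr 68,265.26

kr 68,265.26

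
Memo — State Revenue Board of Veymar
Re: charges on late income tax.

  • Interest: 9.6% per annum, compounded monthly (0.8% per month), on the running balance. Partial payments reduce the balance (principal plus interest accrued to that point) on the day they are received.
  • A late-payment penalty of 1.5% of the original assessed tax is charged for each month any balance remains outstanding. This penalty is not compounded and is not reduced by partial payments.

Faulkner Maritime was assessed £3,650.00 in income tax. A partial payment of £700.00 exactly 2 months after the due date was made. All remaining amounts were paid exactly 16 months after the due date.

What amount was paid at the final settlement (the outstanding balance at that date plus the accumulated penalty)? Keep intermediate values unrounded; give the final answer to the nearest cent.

£4,239.70

Balance at month 2: £3,650.0000 × (1 + 0.008)^2 = £3,708.6336
After £700.00 payment: £3,708.6336 − £700.00 = £3,008.6336
Balance at month 16: £3,008.6336 × (1 + 0.008)^14 = £3,363.6961…
Penalty: 16 × 1.5% × £3,650.00 = £876.00
Final settlement = outstanding balance + penalty = £3,363.6961… + £876.00 = £4,239.70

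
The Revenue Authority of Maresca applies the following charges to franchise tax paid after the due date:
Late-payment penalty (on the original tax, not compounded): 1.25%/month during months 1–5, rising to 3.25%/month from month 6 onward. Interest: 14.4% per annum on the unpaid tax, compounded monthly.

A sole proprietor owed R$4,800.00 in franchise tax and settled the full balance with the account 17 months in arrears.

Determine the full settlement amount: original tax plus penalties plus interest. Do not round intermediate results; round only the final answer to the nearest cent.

R$8,051.09

Penalty, months 1–5: 5 × 1.25% × R$4,800.00 = R$300.00
Penalty, months 6–17: 12 × 3.25% × R$4,800.00 = R$1,872.00
Interest (14.4%/yr ÷ 12 = 1.2%/month): R$4,800.00 × ((1 + 0.012)^17 − 1) = R$1,079.0879…
Total = R$4,800.00 + R$2,172.0000 + R$1,079.0879… = R$8,051.09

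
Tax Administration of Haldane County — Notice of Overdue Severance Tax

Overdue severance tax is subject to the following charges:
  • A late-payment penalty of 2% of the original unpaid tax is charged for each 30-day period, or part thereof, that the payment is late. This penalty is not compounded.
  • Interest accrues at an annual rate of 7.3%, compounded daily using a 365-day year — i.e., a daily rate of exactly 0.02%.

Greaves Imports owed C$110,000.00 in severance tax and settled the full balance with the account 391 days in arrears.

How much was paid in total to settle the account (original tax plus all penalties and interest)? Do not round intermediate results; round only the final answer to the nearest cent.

Penalty periods: ⌈391/30⌉ = 14; penalty = 14 × 2% × C$110,000.00 = C$30,800.00
Interest: C$110,000.00 × ((1 + 0.0002)^391 − 1) = C$110,000.00 × 0.08133045… = C$8,946.3495…
Total = C$110,000.00 + C$30,800.0000 + C$8,946.3495… = C$149,746.35

C$149,746.35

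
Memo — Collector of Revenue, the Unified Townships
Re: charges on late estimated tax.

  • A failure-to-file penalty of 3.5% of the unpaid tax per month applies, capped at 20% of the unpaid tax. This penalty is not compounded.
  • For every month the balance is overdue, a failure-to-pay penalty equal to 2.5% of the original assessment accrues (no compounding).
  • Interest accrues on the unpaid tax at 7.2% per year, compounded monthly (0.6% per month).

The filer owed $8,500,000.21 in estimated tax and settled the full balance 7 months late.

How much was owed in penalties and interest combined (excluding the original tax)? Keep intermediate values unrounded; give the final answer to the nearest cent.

$3,550,990.73

Failure-to-file: 7 × 3.5% × $8,500,000.21 = $2,082,500.05…, capped at 20% × $8,500,000.21 = $1,700,000.04…
Failure-to-pay penalty: 7 × 2.5% × $8,500,000.21 = $1,487,500.04…
Interest: $8,500,000.21 × ((1 + 0.006)^7 − 1) = $8,500,000.21 × 0.0427636… = $363,490.6559…
Penalties + interest = $3,187,500.0788… + $363,490.6559… = $3,550,990.73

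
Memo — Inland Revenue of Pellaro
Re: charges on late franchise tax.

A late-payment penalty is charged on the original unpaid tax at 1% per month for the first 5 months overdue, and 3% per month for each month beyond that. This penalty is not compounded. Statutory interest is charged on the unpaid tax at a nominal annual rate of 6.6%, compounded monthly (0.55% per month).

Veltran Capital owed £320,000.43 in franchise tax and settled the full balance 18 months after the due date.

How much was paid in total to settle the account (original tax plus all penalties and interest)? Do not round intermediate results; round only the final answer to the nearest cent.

£494,006.06

Penalty, months 1–5: 5 × 1% × £320,000.43 = £16,000.02…
Penalty, months 6–18: 13 × 3% × £320,000.43 = £124,800.17…
Interest: £320,000.43 × ((1 + 0.0055)^18 − 1) = £320,000.43 × 0.1037669… = £33,205.4385…
Total = £320,000.43 + £140,800.1892 + £33,205.4385… = £494,006.06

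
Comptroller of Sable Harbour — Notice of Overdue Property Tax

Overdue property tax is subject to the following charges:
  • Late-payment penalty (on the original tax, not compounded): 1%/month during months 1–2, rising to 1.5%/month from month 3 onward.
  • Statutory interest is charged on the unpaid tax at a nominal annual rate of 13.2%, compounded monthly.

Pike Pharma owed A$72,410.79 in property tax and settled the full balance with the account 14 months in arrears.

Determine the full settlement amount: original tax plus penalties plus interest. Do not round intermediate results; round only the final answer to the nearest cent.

Penalty, months 1–2: 2 × 1% × A$72,410.79 = A$1,448.22…
Penalty, months 3–14: 12 × 1.5% × A$72,410.79 = A$13,033.94…
Interest (13.2%/yr ÷ 12 = 1.1%/month): A$72,410.79 × ((1 + 0.011)^14 − 1) = A$11,984.7437…
Total = A$72,410.79 + A$14,482.1580 + A$11,984.7437… = A$98,877.69

A$98,877.69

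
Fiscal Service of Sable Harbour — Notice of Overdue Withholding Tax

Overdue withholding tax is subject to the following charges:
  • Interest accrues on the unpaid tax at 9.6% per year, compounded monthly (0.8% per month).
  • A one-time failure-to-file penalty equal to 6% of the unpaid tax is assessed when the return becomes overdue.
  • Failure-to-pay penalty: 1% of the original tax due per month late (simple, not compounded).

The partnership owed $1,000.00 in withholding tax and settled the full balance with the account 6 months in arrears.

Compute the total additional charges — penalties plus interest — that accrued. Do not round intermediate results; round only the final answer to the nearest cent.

Failure-to-file penalty: 6% × $1,000.00 = $60.00
Failure-to-pay penalty: 6 × 1% × $1,000.00 = $60.00
Interest: $1,000.00 × ((1 + 0.008)^6 − 1) = $1,000.00 × 0.0489703… = $48.9703…
Penalties + interest = $120.0000 + $48.9703… = $168.97

$168.97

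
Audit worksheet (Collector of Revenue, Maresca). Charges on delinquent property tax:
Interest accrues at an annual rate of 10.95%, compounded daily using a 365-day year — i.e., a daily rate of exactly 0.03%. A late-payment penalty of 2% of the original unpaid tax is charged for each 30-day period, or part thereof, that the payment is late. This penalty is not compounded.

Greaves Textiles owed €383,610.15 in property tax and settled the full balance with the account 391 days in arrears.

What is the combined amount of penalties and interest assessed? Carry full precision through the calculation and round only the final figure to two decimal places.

€155,146.11

Penalty periods: ⌈391/30⌉ = 14; penalty = 14 × 2% × €383,610.15 = €107,410.84…
Interest: €383,610.15 × ((1 + 0.0003)^391 − 1) = €383,610.15 × 0.12443694… = €47,735.2715…
Penalties + interest = €107,410.8420 + €47,735.2715… = €155,146.11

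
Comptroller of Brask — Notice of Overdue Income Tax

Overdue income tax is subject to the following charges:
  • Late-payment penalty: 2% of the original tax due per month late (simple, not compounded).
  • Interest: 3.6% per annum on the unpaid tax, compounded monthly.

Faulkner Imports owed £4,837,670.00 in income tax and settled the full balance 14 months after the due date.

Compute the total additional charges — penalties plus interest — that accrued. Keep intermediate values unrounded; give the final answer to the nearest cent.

£1,561,739.73

Late-payment penalty = 2% × £4,837,670.00 × 14 mo = £1,354,547.60
Interest (3.6%/yr ÷ 12 = 0.3%/month): £4,837,670.00 × ((1 + 0.003)^14 − 1) = £207,192.1310…
Penalties + interest = £1,354,547.6000 + £207,192.1310… = £1,561,739.73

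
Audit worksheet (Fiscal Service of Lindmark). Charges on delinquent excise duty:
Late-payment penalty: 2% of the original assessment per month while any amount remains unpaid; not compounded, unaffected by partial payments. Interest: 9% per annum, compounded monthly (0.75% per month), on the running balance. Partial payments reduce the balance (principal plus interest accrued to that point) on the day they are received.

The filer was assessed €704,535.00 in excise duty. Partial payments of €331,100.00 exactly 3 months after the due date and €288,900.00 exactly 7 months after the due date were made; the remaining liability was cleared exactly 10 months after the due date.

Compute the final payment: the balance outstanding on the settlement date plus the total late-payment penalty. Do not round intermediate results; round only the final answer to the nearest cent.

Balance at month 3: €704,535.0000 × (1 + 0.0075)^3 = €720,506.2250…
After €331,100.00 payment: €720,506.2250… − €331,100.00 = €389,406.2250…
Balance at month 7: €389,406.2250… × (1 + 0.0075)^4 = €401,220.4947…
After €288,900.00 payment: €401,220.4947… − €288,900.00 = €112,320.4947…
Balance at month 10: €112,320.4947… × (1 + 0.0075)^3 = €114,866.7073…
Penalty: 10 × 2% × €704,535.00 = €140,907.00
Final settlement = outstanding balance + penalty = €114,866.7073… + €140,907.00 = €255,773.71

€255,773.71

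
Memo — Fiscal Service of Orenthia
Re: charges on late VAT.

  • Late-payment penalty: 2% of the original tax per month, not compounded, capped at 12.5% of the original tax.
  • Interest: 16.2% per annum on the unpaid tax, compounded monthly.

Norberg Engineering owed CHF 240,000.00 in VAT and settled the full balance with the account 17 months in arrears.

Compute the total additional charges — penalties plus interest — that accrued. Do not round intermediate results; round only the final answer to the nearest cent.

Penalty (uncapped): 17 × 2% × CHF 240,000.00 = CHF 81,600.00; cap = 12.5% × CHF 240,000.00 = CHF 30,000.00 → penalty = CHF 30,000.00
Interest (16.2%/yr ÷ 12 = 1.35%/month): CHF 240,000.00 × ((1 + 0.0135)^17 − 1) = CHF 61,449.8299…
Penalties + interest = CHF 30,000.0000 + CHF 61,449.8299… = CHF 91,449.83

CHF 91,449.83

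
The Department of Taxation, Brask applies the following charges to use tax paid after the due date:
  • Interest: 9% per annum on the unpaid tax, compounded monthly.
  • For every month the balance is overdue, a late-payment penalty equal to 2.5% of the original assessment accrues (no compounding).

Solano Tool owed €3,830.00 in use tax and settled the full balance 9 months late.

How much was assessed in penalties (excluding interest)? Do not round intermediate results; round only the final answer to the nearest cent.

Late-payment penalty: 9 × 2.5% × €3,830.00 = €861.75

€861.75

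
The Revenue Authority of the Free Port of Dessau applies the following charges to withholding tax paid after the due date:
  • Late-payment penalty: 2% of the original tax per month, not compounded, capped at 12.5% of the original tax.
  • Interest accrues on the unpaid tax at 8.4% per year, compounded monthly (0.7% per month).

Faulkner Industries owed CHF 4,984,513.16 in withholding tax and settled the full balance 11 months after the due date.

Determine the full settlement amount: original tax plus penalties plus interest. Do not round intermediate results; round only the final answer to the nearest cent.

Penalty (uncapped): 11 × 2% × CHF 4,984,513.16 = CHF 1,096,592.90…; cap = 12.5% × CHF 4,984,513.16 = CHF 623,064.15… → penalty = CHF 623,064.15…
Interest: CHF 4,984,513.16 × ((1 + 0.007)^11 − 1) = CHF 4,984,513.16 × 0.0797524… = CHF 397,526.8632…
Total = CHF 4,984,513.16 + CHF 623,064.1450 + CHF 397,526.8632… = CHF 6,005,104.17

CHF 6,005,104.17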